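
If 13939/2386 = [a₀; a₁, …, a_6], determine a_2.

5

Apply division with remainder until the remainder is 0:
13939 ÷ 2386 → quotient 5, remainder 2009
2386 ÷ 2009 → quotient 1, remainder 377
2009 ÷ 377 → quotient 5, remainder 124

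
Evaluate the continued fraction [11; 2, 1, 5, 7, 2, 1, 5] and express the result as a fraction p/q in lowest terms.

24703/2176

Build up convergents one term at a time:
a_0 = 11: 11/1
a_1 = 2: 23/2
a_2 = 1: 34/3
a_3 = 5: 193/17
a_4 = 7: 1385/122
a_5 = 2: 2963/261
a_6 = 1: 4348/383
a_7 = 5: 24703/2176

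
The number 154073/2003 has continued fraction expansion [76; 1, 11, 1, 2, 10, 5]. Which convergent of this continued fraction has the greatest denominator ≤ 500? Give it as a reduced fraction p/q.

List convergents until the denominator exceeds the bound:
a_0 = 76: 76/1  (≤ bound)
a_1 = 1: 77/1  (≤ bound)
a_2 = 11: 923/12  (≤ bound)
a_3 = 1: 1000/13  (≤ bound)
a_4 = 2: 2923/38  (≤ bound)
a_5 = 10: 30230/393  (≤ bound)
a_6 = 5: 154073/2003  (> 500, stop)

30230/393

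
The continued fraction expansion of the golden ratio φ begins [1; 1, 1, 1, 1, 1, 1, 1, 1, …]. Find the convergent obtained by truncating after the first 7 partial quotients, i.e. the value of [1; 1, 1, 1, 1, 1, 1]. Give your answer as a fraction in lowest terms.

a_0 = 1: 1/1
a_1 = 1: 2/1
a_2 = 1: 3/2
a_3 = 1: 5/3
a_4 = 1: 8/5
a_5 = 1: 13/8
a_6 = 1: 21/13

21/13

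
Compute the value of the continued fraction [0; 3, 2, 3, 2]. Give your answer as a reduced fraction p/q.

16/55

Compute successive convergents:
a_0 = 0: 0/1
a_1 = 3: 1/3
a_2 = 2: 2/7
a_3 = 3: 7/24
a_4 = 2: 16/55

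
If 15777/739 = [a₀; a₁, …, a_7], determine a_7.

4

15777 ÷ 739 → quotient 21, remainder 258
739 ÷ 258 → quotient 2, remainder 223
258 ÷ 223 → quotient 1, remainder 35
223 ÷ 35 → quotient 6, remainder 13
35 ÷ 13 → quotient 2, remainder 9
13 ÷ 9 → quotient 1, remainder 4
9 ÷ 4 → quotient 2, remainder 1
4 ÷ 1 → quotient 4, remainder 0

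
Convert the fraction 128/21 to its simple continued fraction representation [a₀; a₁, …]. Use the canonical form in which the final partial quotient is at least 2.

⌊128/21⌋ = 6, remainder 2
⌊21/2⌋ = 10, remainder 1
⌊2/1⌋ = 2, remainder 0

[6; 10, 2]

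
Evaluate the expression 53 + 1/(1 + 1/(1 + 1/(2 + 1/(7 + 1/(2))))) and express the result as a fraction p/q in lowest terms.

4234/79

Compute successive convergents:
a_0 = 53: 53/1
a_1 = 1: 54/1
a_2 = 1: 107/2
a_3 = 2: 268/5
a_4 = 7: 1983/37
a_5 = 2: 4234/79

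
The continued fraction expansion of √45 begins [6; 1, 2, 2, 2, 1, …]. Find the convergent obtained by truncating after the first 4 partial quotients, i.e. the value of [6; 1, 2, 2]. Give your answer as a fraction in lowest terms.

Starting at the tail and folding back:
Start with 2.
2 + 1/(2/1) = 2 + 1/2 = 5/2
1 + 1/(5/2) = 1 + 2/5 = 7/5
6 + 1/(7/5) = 6 + 5/7 = 47/7

47/7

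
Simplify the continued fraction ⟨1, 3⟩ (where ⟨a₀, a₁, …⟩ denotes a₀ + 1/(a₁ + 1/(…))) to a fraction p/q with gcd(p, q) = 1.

4/3

Start with 3.
1 + 1/(3/1) = 1 + 1/3 = 4/3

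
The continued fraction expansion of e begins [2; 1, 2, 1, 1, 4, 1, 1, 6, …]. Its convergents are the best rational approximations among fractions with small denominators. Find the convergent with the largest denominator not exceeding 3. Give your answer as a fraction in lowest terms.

8/3

a_0 = 2: 2/1  (≤ bound)
a_1 = 1: 3/1  (≤ bound)
a_2 = 2: 8/3  (≤ bound)
a_3 = 1: 11/4  (> 3, stop)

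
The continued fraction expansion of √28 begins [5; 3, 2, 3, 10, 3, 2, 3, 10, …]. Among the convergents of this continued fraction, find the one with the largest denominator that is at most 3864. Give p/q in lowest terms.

9403/1777

List convergents until the denominator exceeds the bound:
a_0 = 5: 5/1  (≤ bound)
a_1 = 3: 16/3  (≤ bound)
a_2 = 2: 37/7  (≤ bound)
a_3 = 3: 127/24  (≤ bound)
a_4 = 10: 1307/247  (≤ bound)
a_5 = 3: 4048/765  (≤ bound)
a_6 = 2: 9403/1777  (≤ bound)
a_7 = 3: 32257/6096  (> 3864, stop)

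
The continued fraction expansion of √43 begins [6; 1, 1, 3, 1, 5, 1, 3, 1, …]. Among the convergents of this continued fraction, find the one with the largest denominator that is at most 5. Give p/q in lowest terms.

a_0 = 6: 6/1  (≤ bound)
a_1 = 1: 7/1  (≤ bound)
a_2 = 1: 13/2  (≤ bound)
a_3 = 3: 46/7  (> 5, stop)

13/2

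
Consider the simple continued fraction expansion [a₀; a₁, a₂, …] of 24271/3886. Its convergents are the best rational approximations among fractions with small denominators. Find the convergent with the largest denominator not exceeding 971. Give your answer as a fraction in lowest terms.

a_0 = 6: 6/1  (≤ bound)
a_1 = 4: 25/4  (≤ bound)
a_2 = 14: 356/57  (≤ bound)
a_3 = 2: 737/118  (≤ bound)
a_4 = 7: 5515/883  (≤ bound)
a_5 = 1: 6252/1001  (> 971, stop)

5515/883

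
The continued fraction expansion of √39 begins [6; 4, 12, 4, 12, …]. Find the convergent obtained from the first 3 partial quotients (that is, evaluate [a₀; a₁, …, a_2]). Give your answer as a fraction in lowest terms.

a_0 = 6: 6/1
a_1 = 4: 25/4
a_2 = 12: 306/49

306/49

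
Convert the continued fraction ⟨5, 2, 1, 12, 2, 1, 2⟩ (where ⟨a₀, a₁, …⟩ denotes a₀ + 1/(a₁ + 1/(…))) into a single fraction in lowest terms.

Work from the innermost term outward:
Start with 2.
1 + 1/(2/1) = 1 + 1/2 = 3/2
2 + 1/(3/2) = 2 + 2/3 = 8/3
12 + 1/(8/3) = 12 + 3/8 = 99/8
1 + 1/(99/8) = 1 + 8/99 = 107/99
2 + 1/(107/99) = 2 + 99/107 = 313/107
5 + 1/(313/107) = 5 + 107/313 = 1672/313

1672/313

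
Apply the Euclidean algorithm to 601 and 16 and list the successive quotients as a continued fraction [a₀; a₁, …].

601 ÷ 16 → quotient 37, remainder 9
16 ÷ 9 → quotient 1, remainder 7
9 ÷ 7 → quotient 1, remainder 2
7 ÷ 2 → quotient 3, remainder 1
2 ÷ 1 → quotient 2, remainder 0

[37; 1, 1, 3, 2]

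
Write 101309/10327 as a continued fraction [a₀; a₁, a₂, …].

101309 = 9·10327 + 8366, so a_0 = 9
10327 = 1·8366 + 1961, so a_1 = 1
8366 = 4·1961 + 522, so a_2 = 4
1961 = 3·522 + 395, so a_3 = 3
522 = 1·395 + 127, so a_4 = 1
395 = 3·127 + 14, so a_5 = 3
127 = 9·14 + 1, so a_6 = 9
14 = 14·1 + 0, so a_7 = 14

[9; 1, 4, 3, 1, 3, 9, 14]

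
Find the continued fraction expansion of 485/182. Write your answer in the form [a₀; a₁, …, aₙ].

[2; 1, 1, 1, 60]

Run the Euclidean algorithm, recording each quotient:
⌊485/182⌋ = 2, remainder 121
⌊182/121⌋ = 1, remainder 61
⌊121/61⌋ = 1, remainder 60
⌊61/60⌋ = 1, remainder 1
⌊60/1⌋ = 60, remainder 0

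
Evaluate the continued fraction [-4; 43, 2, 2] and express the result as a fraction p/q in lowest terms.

Build up convergents one term at a time:
a_0 = -4: -4/1
a_1 = 43: -171/43
a_2 = 2: -346/87
a_3 = 2: -863/217

-863/217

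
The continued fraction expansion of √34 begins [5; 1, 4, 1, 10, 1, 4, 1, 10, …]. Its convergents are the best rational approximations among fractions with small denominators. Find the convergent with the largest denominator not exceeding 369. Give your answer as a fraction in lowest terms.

2035/349

a_0 = 5: 5/1  (≤ bound)
a_1 = 1: 6/1  (≤ bound)
a_2 = 4: 29/5  (≤ bound)
a_3 = 1: 35/6  (≤ bound)
a_4 = 10: 379/65  (≤ bound)
a_5 = 1: 414/71  (≤ bound)
a_6 = 4: 2035/349  (≤ bound)
a_7 = 1: 2449/420  (> 369, stop)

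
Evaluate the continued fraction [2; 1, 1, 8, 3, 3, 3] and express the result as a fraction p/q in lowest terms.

Work from the innermost term outward:
Start with 3.
3 + 1/(3/1) = 3 + 1/3 = 10/3
3 + 1/(10/3) = 3 + 3/10 = 33/10
8 + 1/(33/10) = 8 + 10/33 = 274/33
1 + 1/(274/33) = 1 + 33/274 = 307/274
1 + 1/(307/274) = 1 + 274/307 = 581/307
2 + 1/(581/307) = 2 + 307/581 = 1469/581

1469/581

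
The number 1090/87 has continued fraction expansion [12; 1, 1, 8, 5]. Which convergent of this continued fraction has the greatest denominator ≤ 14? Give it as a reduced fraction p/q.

25/2

a_0 = 12: 12/1  (≤ bound)
a_1 = 1: 13/1  (≤ bound)
a_2 = 1: 25/2  (≤ bound)
a_3 = 8: 213/17  (> 14, stop)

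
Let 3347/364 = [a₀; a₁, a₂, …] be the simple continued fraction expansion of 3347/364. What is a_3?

Repeatedly divide and take the remainder:
3347 ÷ 364 → quotient 9, remainder 71
364 ÷ 71 → quotient 5, remainder 9
71 ÷ 9 → quotient 7, remainder 8
9 ÷ 8 → quotient 1, remainder 1

1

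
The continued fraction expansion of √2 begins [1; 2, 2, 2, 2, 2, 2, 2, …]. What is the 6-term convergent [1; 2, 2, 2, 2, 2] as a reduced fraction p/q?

Use the convergent recurrence hₖ = aₖ·hₖ₋₁ + hₖ₋₂ (and likewise for the denominators kₖ):
a_0 = 1: 1/1
a_1 = 2: 3/2
a_2 = 2: 7/5
a_3 = 2: 17/12
a_4 = 2: 41/29
a_5 = 2: 99/70

99/70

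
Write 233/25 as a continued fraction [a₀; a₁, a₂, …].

[9; 3, 8]

Repeatedly divide and take the remainder:
⌊233/25⌋ = 9, remainder 8
⌊25/8⌋ = 3, remainder 1
⌊8/1⌋ = 8, remainder 0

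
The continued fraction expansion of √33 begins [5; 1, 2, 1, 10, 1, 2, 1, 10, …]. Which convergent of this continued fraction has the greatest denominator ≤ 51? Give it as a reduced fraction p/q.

270/47

a_0 = 5: 5/1  (≤ bound)
a_1 = 1: 6/1  (≤ bound)
a_2 = 2: 17/3  (≤ bound)
a_3 = 1: 23/4  (≤ bound)
a_4 = 10: 247/43  (≤ bound)
a_5 = 1: 270/47  (≤ bound)
a_6 = 2: 787/137  (> 51, stop)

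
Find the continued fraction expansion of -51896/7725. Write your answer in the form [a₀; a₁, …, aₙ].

-51896 ÷ 7725 → quotient -7, remainder 2179
7725 ÷ 2179 → quotient 3, remainder 1188
2179 ÷ 1188 → quotient 1, remainder 991
1188 ÷ 991 → quotient 1, remainder 197
991 ÷ 197 → quotient 5, remainder 6
197 ÷ 6 → quotient 32, remainder 5
6 ÷ 5 → quotient 1, remainder 1
5 ÷ 1 → quotient 5, remainder 0

[-7; 3, 1, 1, 5, 32, 1, 5]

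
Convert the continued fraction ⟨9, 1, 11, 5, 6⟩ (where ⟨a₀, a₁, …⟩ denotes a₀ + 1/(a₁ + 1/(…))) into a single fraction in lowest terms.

3749/378

Work from the innermost term outward:
Start with 6.
5 + 1/(6/1) = 5 + 1/6 = 31/6
11 + 1/(31/6) = 11 + 6/31 = 347/31
1 + 1/(347/31) = 1 + 31/347 = 378/347
9 + 1/(378/347) = 9 + 347/378 = 3749/378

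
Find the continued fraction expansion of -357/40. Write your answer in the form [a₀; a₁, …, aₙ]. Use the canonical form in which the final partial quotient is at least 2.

[-9; 13, 3]

Apply division with remainder until the remainder is 0:
⌊-357/40⌋ = -9, remainder 3
⌊40/3⌋ = 13, remainder 1
⌊3/1⌋ = 3, remainder 0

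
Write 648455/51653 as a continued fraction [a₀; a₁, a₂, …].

648455 ÷ 51653 → quotient 12, remainder 28619
51653 ÷ 28619 → quotient 1, remainder 23034
28619 ÷ 23034 → quotient 1, remainder 5585
23034 ÷ 5585 → quotient 4, remainder 694
5585 ÷ 694 → quotient 8, remainder 33
694 ÷ 33 → quotient 21, remainder 1
33 ÷ 1 → quotient 33, remainder 0

[12; 1, 1, 4, 8, 21, 33]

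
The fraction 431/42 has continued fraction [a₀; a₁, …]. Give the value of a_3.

4

431 ÷ 42 → quotient 10, remainder 11
42 ÷ 11 → quotient 3, remainder 9
11 ÷ 9 → quotient 1, remainder 2
9 ÷ 2 → quotient 4, remainder 1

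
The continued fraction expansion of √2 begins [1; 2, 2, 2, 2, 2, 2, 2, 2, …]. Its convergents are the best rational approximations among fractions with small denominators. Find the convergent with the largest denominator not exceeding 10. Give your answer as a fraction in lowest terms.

7/5

a_0 = 1: 1/1  (≤ bound)
a_1 = 2: 3/2  (≤ bound)
a_2 = 2: 7/5  (≤ bound)
a_3 = 2: 17/12  (> 10, stop)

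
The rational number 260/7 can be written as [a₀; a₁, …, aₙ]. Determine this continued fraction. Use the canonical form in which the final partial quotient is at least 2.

[37; 7]

Repeatedly divide and take the remainder:
⌊260/7⌋ = 37, remainder 1
⌊7/1⌋ = 7, remainder 0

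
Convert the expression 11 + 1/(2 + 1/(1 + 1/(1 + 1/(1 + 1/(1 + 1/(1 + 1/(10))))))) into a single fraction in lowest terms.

2538/223

Start with 10.
1 + 1/(10/1) = 1 + 1/10 = 11/10
1 + 1/(11/10) = 1 + 10/11 = 21/11
1 + 1/(21/11) = 1 + 11/21 = 32/21
1 + 1/(32/21) = 1 + 21/32 = 53/32
1 + 1/(53/32) = 1 + 32/53 = 85/53
2 + 1/(85/53) = 2 + 53/85 = 223/85
11 + 1/(223/85) = 11 + 85/223 = 2538/223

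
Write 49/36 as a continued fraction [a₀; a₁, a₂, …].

⌊49/36⌋ = 1, remainder 13
⌊36/13⌋ = 2, remainder 10
⌊13/10⌋ = 1, remainder 3
⌊10/3⌋ = 3, remainder 1
⌊3/1⌋ = 3, remainder 0

[1; 2, 1, 3, 3]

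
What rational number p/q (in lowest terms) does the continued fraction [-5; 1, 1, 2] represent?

Starting at the tail and folding back:
Start with 2.
1 + 1/(2/1) = 1 + 1/2 = 3/2
1 + 1/(3/2) = 1 + 2/3 = 5/3
-5 + 1/(5/3) = -5 + 3/5 = -22/5

-22/5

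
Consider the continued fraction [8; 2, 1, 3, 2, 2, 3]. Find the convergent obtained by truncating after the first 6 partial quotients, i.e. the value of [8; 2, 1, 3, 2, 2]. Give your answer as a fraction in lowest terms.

a_0 = 8: 8/1
a_1 = 2: 17/2
a_2 = 1: 25/3
a_3 = 3: 92/11
a_4 = 2: 209/25
a_5 = 2: 510/61

510/61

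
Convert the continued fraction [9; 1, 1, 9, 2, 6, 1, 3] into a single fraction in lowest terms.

Compute successive convergents:
a_0 = 9: 9/1
a_1 = 1: 10/1
a_2 = 1: 19/2
a_3 = 9: 181/19
a_4 = 2: 381/40
a_5 = 6: 2467/259
a_6 = 1: 2848/299
a_7 = 3: 11011/1156

11011/1156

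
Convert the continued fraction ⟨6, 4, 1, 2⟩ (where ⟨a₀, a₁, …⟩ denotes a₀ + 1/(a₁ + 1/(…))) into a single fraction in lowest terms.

a_0 = 6: 6/1
a_1 = 4: 25/4
a_2 = 1: 31/5
a_3 = 2: 87/14

87/14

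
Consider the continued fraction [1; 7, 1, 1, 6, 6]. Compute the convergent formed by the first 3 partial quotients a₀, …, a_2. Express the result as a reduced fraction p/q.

a_0 = 1: 1/1
a_1 = 7: 8/7
a_2 = 1: 9/8

9/8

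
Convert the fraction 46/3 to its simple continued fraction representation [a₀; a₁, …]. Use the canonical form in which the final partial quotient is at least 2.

⌊46/3⌋ = 15, remainder 1
⌊3/1⌋ = 3, remainder 0

[15; 3]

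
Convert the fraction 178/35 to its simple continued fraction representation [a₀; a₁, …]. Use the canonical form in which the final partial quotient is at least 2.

[5; 11, 1, 2]

⌊178/35⌋ = 5, remainder 3
⌊35/3⌋ = 11, remainder 2
⌊3/2⌋ = 1, remainder 1
⌊2/1⌋ = 2, remainder 0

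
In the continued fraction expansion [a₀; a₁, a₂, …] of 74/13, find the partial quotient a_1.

74 ÷ 13 → quotient 5, remainder 9
13 ÷ 9 → quotient 1, remainder 4

1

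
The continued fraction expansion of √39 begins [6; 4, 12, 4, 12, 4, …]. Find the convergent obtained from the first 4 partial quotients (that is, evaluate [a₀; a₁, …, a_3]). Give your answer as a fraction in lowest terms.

Build up convergents one term at a time:
a_0 = 6: 6/1
a_1 = 4: 25/4
a_2 = 12: 306/49
a_3 = 4: 1249/200

1249/200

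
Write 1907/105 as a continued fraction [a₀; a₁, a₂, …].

1907 ÷ 105 → quotient 18, remainder 17
105 ÷ 17 → quotient 6, remainder 3
17 ÷ 3 → quotient 5, remainder 2
3 ÷ 2 → quotient 1, remainder 1
2 ÷ 1 → quotient 2, remainder 0

[18; 6, 5, 1, 2]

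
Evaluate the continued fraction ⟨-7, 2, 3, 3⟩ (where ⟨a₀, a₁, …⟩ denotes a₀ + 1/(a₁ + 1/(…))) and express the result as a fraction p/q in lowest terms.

a_0 = -7: -7/1
a_1 = 2: -13/2
a_2 = 3: -46/7
a_3 = 3: -151/23

-151/23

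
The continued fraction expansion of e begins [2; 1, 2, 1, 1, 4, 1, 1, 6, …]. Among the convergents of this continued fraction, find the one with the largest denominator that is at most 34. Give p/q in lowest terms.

a_0 = 2: 2/1  (≤ bound)
a_1 = 1: 3/1  (≤ bound)
a_2 = 2: 8/3  (≤ bound)
a_3 = 1: 11/4  (≤ bound)
a_4 = 1: 19/7  (≤ bound)
a_5 = 4: 87/32  (≤ bound)
a_6 = 1: 106/39  (> 34, stop)

87/32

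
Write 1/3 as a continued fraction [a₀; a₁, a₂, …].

[0; 3]

1 = 0·3 + 1, so a_0 = 0
3 = 3·1 + 0, so a_1 = 3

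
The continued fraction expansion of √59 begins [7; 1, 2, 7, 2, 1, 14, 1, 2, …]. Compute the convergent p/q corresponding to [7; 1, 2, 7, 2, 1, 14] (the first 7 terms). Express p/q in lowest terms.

7781/1013

Build up convergents one term at a time:
a_0 = 7: 7/1
a_1 = 1: 8/1
a_2 = 2: 23/3
a_3 = 7: 169/22
a_4 = 2: 361/47
a_5 = 1: 530/69
a_6 = 14: 7781/1013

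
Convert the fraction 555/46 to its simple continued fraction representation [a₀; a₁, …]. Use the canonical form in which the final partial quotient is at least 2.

Apply division with remainder until the remainder is 0:
555 ÷ 46 → quotient 12, remainder 3
46 ÷ 3 → quotient 15, remainder 1
3 ÷ 1 → quotient 3, remainder 0

[12; 15, 3]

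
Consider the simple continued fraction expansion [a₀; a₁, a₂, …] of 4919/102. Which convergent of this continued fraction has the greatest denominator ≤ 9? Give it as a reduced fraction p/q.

List convergents until the denominator exceeds the bound:
a_0 = 48: 48/1  (≤ bound)
a_1 = 4: 193/4  (≤ bound)
a_2 = 2: 434/9  (≤ bound)
a_3 = 3: 1495/31  (> 9, stop)

434/9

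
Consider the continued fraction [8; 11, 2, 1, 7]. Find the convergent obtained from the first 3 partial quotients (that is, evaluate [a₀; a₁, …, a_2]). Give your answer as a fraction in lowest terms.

Start with 2.
11 + 1/(2/1) = 11 + 1/2 = 23/2
8 + 1/(23/2) = 8 + 2/23 = 186/23

186/23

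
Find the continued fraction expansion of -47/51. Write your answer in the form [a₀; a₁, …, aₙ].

[-1; 12, 1, 3]

Apply division with remainder until the remainder is 0:
⌊-47/51⌋ = -1, remainder 4
⌊51/4⌋ = 12, remainder 3
⌊4/3⌋ = 1, remainder 1
⌊3/1⌋ = 3, remainder 0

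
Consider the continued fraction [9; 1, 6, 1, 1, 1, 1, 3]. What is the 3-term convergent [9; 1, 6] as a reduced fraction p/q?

a_0 = 9: 9/1
a_1 = 1: 10/1
a_2 = 6: 69/7

69/7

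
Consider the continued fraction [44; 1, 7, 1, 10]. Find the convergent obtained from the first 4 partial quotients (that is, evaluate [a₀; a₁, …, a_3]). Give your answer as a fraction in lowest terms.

404/9

Start with 1.
7 + 1/(1/1) = 7 + 1/1 = 8/1
1 + 1/(8/1) = 1 + 1/8 = 9/8
44 + 1/(9/8) = 44 + 8/9 = 404/9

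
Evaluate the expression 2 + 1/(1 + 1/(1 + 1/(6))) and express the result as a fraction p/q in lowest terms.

33/13

Start with 6.
1 + 1/(6/1) = 1 + 1/6 = 7/6
1 + 1/(7/6) = 1 + 6/7 = 13/7
2 + 1/(13/7) = 2 + 7/13 = 33/13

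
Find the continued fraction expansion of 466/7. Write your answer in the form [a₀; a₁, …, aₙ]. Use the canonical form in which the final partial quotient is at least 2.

[66; 1, 1, 3]

466 ÷ 7 → quotient 66, remainder 4
7 ÷ 4 → quotient 1, remainder 3
4 ÷ 3 → quotient 1, remainder 1
3 ÷ 1 → quotient 3, remainder 0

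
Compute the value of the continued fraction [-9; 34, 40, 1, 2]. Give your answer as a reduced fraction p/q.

-37237/4151

Compute successive convergents:
a_0 = -9: -9/1
a_1 = 34: -305/34
a_2 = 40: -12209/1361
a_3 = 1: -12514/1395
a_4 = 2: -37237/4151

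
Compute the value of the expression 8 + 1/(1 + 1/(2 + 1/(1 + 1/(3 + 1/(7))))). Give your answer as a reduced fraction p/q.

Start with 7.
3 + 1/(7/1) = 3 + 1/7 = 22/7
1 + 1/(22/7) = 1 + 7/22 = 29/22
2 + 1/(29/22) = 2 + 22/29 = 80/29
1 + 1/(80/29) = 1 + 29/80 = 109/80
8 + 1/(109/80) = 8 + 80/109 = 952/109

952/109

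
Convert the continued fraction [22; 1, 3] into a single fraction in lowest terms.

91/4

Starting at the tail and folding back:
Start with 3.
1 + 1/(3/1) = 1 + 1/3 = 4/3
22 + 1/(4/3) = 22 + 3/4 = 91/4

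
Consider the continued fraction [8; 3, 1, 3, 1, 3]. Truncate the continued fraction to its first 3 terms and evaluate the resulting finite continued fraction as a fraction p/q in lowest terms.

33/4

Use the convergent recurrence hₖ = aₖ·hₖ₋₁ + hₖ₋₂ (and likewise for the denominators kₖ):
a_0 = 8: 8/1
a_1 = 3: 25/3
a_2 = 1: 33/4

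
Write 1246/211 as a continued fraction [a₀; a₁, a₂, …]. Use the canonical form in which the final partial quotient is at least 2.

[5; 1, 9, 1, 1, 4, 2]

Apply division with remainder until the remainder is 0:
1246 ÷ 211 → quotient 5, remainder 191
211 ÷ 191 → quotient 1, remainder 20
191 ÷ 20 → quotient 9, remainder 11
20 ÷ 11 → quotient 1, remainder 9
11 ÷ 9 → quotient 1, remainder 2
9 ÷ 2 → quotient 4, remainder 1
2 ÷ 1 → quotient 2, remainder 0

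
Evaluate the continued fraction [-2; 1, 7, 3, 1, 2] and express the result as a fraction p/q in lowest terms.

a_0 = -2: -2/1
a_1 = 1: -1/1
a_2 = 7: -9/8
a_3 = 3: -28/25
a_4 = 1: -37/33
a_5 = 2: -102/91

-102/91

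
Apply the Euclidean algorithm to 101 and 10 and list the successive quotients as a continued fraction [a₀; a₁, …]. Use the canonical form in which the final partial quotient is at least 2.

Repeatedly divide and take the remainder:
⌊101/10⌋ = 10, remainder 1
⌊10/1⌋ = 10, remainder 0

[10; 10]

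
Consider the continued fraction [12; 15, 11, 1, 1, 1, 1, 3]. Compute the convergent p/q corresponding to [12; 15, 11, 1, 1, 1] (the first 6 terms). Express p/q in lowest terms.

6371/528

Build up convergents one term at a time:
a_0 = 12: 12/1
a_1 = 15: 181/15
a_2 = 11: 2003/166
a_3 = 1: 2184/181
a_4 = 1: 4187/347
a_5 = 1: 6371/528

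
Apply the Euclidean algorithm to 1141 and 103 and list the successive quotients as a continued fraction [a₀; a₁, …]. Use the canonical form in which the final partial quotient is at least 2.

[11; 12, 1, 7]

1141 ÷ 103 → quotient 11, remainder 8
103 ÷ 8 → quotient 12, remainder 7
8 ÷ 7 → quotient 1, remainder 1
7 ÷ 1 → quotient 7, remainder 0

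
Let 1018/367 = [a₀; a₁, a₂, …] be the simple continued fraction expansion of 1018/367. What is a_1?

1

1018 ÷ 367 → quotient 2, remainder 284
367 ÷ 284 → quotient 1, remainder 83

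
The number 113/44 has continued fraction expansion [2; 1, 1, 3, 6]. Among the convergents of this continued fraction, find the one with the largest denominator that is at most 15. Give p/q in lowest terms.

List convergents until the denominator exceeds the bound:
a_0 = 2: 2/1  (≤ bound)
a_1 = 1: 3/1  (≤ bound)
a_2 = 1: 5/2  (≤ bound)
a_3 = 3: 18/7  (≤ bound)
a_4 = 6: 113/44  (> 15, stop)

18/7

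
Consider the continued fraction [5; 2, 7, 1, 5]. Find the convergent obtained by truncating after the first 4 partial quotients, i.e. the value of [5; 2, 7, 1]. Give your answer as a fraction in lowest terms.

93/17

Compute successive convergents:
a_0 = 5: 5/1
a_1 = 2: 11/2
a_2 = 7: 82/15
a_3 = 1: 93/17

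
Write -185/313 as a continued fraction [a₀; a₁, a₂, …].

⌊-185/313⌋ = -1, remainder 128
⌊313/128⌋ = 2, remainder 57
⌊128/57⌋ = 2, remainder 14
⌊57/14⌋ = 4, remainder 1
⌊14/1⌋ = 14, remainder 0

[-1; 2, 2, 4, 14]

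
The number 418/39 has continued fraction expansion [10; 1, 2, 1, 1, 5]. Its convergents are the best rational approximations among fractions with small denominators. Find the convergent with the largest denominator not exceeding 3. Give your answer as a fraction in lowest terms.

a_0 = 10: 10/1  (≤ bound)
a_1 = 1: 11/1  (≤ bound)
a_2 = 2: 32/3  (≤ bound)
a_3 = 1: 43/4  (> 3, stop)

32/3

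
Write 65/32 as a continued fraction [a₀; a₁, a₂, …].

[2; 32]

Apply division with remainder until the remainder is 0:
65 = 2·32 + 1, so a_0 = 2
32 = 32·1 + 0, so a_1 = 32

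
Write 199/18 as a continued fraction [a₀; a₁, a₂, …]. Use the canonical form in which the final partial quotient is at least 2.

[11; 18]

Apply division with remainder until the remainder is 0:
199 ÷ 18 → quotient 11, remainder 1
18 ÷ 1 → quotient 18, remainder 0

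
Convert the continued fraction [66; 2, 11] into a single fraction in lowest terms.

1529/23

a_0 = 66: 66/1
a_1 = 2: 133/2
a_2 = 11: 1529/23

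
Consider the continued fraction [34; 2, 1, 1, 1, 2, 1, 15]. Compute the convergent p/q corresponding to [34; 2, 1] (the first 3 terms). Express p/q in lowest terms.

Starting at the tail and folding back:
Start with 1.
2 + 1/(1/1) = 2 + 1/1 = 3/1
34 + 1/(3/1) = 34 + 1/3 = 103/3

103/3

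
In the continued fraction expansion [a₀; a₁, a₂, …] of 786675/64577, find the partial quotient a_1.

5

786675 = 12·64577 + 11751, so a_0 = 12
64577 = 5·11751 + 5822, so a_1 = 5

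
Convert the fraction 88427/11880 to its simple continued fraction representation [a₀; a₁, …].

[7; 2, 3, 1, 10, 1, 1, 58]

Run the Euclidean algorithm, recording each quotient:
88427 = 7·11880 + 5267, so a_0 = 7
11880 = 2·5267 + 1346, so a_1 = 2
5267 = 3·1346 + 1229, so a_2 = 3
1346 = 1·1229 + 117, so a_3 = 1
1229 = 10·117 + 59, so a_4 = 10
117 = 1·59 + 58, so a_5 = 1
59 = 1·58 + 1, so a_6 = 1
58 = 58·1 + 0, so a_7 = 58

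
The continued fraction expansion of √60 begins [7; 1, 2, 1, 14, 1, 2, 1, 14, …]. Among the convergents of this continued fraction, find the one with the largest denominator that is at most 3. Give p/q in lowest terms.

List convergents until the denominator exceeds the bound:
a_0 = 7: 7/1  (≤ bound)
a_1 = 1: 8/1  (≤ bound)
a_2 = 2: 23/3  (≤ bound)
a_3 = 1: 31/4  (> 3, stop)

23/3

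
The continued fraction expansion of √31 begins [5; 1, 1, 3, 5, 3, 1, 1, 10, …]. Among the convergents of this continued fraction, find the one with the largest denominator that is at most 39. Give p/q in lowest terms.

List convergents until the denominator exceeds the bound:
a_0 = 5: 5/1  (≤ bound)
a_1 = 1: 6/1  (≤ bound)
a_2 = 1: 11/2  (≤ bound)
a_3 = 3: 39/7  (≤ bound)
a_4 = 5: 206/37  (≤ bound)
a_5 = 3: 657/118  (> 39, stop)

206/37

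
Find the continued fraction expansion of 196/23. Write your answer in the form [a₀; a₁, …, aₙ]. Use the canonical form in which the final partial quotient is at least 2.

Repeatedly divide and take the remainder:
⌊196/23⌋ = 8, remainder 12
⌊23/12⌋ = 1, remainder 11
⌊12/11⌋ = 1, remainder 1
⌊11/1⌋ = 11, remainder 0

[8; 1, 1, 11]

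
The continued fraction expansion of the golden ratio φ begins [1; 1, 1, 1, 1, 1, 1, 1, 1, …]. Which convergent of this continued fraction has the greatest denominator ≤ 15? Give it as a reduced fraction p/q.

a_0 = 1: 1/1  (≤ bound)
a_1 = 1: 2/1  (≤ bound)
a_2 = 1: 3/2  (≤ bound)
a_3 = 1: 5/3  (≤ bound)
a_4 = 1: 8/5  (≤ bound)
a_5 = 1: 13/8  (≤ bound)
a_6 = 1: 21/13  (≤ bound)
a_7 = 1: 34/21  (> 15, stop)

21/13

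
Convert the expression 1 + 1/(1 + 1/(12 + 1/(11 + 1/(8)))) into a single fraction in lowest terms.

Work from the innermost term outward:
Start with 8.
11 + 1/(8/1) = 11 + 1/8 = 89/8
12 + 1/(89/8) = 12 + 8/89 = 1076/89
1 + 1/(1076/89) = 1 + 89/1076 = 1165/1076
1 + 1/(1165/1076) = 1 + 1076/1165 = 2241/1165

2241/1165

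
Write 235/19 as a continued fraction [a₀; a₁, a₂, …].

[12; 2, 1, 2, 2]

Run the Euclidean algorithm, recording each quotient:
235 ÷ 19 → quotient 12, remainder 7
19 ÷ 7 → quotient 2, remainder 5
7 ÷ 5 → quotient 1, remainder 2
5 ÷ 2 → quotient 2, remainder 1
2 ÷ 1 → quotient 2, remainder 0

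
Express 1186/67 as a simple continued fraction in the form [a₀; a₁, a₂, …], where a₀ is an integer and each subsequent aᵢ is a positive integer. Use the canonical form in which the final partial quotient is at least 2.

Run the Euclidean algorithm, recording each quotient:
1186 ÷ 67 → quotient 17, remainder 47
67 ÷ 47 → quotient 1, remainder 20
47 ÷ 20 → quotient 2, remainder 7
20 ÷ 7 → quotient 2, remainder 6
7 ÷ 6 → quotient 1, remainder 1
6 ÷ 1 → quotient 6, remainder 0

[17; 1, 2, 2, 1, 6]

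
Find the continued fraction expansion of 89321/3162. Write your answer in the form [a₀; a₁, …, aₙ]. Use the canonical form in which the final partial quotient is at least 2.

89321 ÷ 3162 → quotient 28, remainder 785
3162 ÷ 785 → quotient 4, remainder 22
785 ÷ 22 → quotient 35, remainder 15
22 ÷ 15 → quotient 1, remainder 7
15 ÷ 7 → quotient 2, remainder 1
7 ÷ 1 → quotient 7, remainder 0

[28; 4, 35, 1, 2, 7]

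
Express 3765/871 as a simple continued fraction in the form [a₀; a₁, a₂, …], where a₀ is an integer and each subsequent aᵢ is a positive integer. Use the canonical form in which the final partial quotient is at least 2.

[4; 3, 10, 28]

Apply division with remainder until the remainder is 0:
3765 = 4·871 + 281, so a_0 = 4
871 = 3·281 + 28, so a_1 = 3
281 = 10·28 + 1, so a_2 = 10
28 = 28·1 + 0, so a_3 = 28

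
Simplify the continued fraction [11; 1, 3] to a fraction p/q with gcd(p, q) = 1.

Use the convergent recurrence hₖ = aₖ·hₖ₋₁ + hₖ₋₂ (and likewise for the denominators kₖ):
a_0 = 11: 11/1
a_1 = 1: 12/1
a_2 = 3: 47/4

47/4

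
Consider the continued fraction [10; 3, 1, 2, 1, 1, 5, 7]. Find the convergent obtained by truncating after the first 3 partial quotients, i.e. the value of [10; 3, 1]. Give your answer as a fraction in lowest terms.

41/4

a_0 = 10: 10/1
a_1 = 3: 31/3
a_2 = 1: 41/4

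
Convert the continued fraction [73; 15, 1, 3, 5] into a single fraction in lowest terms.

24184/331

Work from the innermost term outward:
Start with 5.
3 + 1/(5/1) = 3 + 1/5 = 16/5
1 + 1/(16/5) = 1 + 5/16 = 21/16
15 + 1/(21/16) = 15 + 16/21 = 331/21
73 + 1/(331/21) = 73 + 21/331 = 24184/331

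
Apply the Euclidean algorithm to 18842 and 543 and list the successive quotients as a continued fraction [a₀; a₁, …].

[34; 1, 2, 3, 54]

Run the Euclidean algorithm, recording each quotient:
⌊18842/543⌋ = 34, remainder 380
⌊543/380⌋ = 1, remainder 163
⌊380/163⌋ = 2, remainder 54
⌊163/54⌋ = 3, remainder 1
⌊54/1⌋ = 54, remainder 0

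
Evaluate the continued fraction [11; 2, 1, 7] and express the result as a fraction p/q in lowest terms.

261/23

Start with 7.
1 + 1/(7/1) = 1 + 1/7 = 8/7
2 + 1/(8/7) = 2 + 7/8 = 23/8
11 + 1/(23/8) = 11 + 8/23 = 261/23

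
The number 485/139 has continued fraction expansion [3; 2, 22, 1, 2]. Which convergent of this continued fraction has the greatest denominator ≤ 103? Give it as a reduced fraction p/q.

a_0 = 3: 3/1  (≤ bound)
a_1 = 2: 7/2  (≤ bound)
a_2 = 22: 157/45  (≤ bound)
a_3 = 1: 164/47  (≤ bound)
a_4 = 2: 485/139  (> 103, stop)

164/47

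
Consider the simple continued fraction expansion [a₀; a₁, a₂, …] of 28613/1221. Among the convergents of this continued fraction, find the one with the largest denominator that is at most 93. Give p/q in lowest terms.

1242/53

a_0 = 23: 23/1  (≤ bound)
a_1 = 2: 47/2  (≤ bound)
a_2 = 3: 164/7  (≤ bound)
a_3 = 3: 539/23  (≤ bound)
a_4 = 2: 1242/53  (≤ bound)
a_5 = 2: 3023/129  (> 93, stop)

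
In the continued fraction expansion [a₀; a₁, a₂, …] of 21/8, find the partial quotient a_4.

2

Repeatedly divide and take the remainder:
21 = 2·8 + 5, so a_0 = 2
8 = 1·5 + 3, so a_1 = 1
5 = 1·3 + 2, so a_2 = 1
3 = 1·2 + 1, so a_3 = 1
2 = 2·1 + 0, so a_4 = 2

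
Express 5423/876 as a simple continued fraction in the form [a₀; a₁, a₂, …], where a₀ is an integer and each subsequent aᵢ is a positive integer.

[6; 5, 4, 13, 1, 2]

Apply division with remainder until the remainder is 0:
5423 = 6·876 + 167, so a_0 = 6
876 = 5·167 + 41, so a_1 = 5
167 = 4·41 + 3, so a_2 = 4
41 = 13·3 + 2, so a_3 = 13
3 = 1·2 + 1, so a_4 = 1
2 = 2·1 + 0, so a_5 = 2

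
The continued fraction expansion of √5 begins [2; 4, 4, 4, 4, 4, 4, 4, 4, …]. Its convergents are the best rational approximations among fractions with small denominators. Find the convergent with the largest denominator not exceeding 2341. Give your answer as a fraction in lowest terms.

2889/1292

List convergents until the denominator exceeds the bound:
a_0 = 2: 2/1  (≤ bound)
a_1 = 4: 9/4  (≤ bound)
a_2 = 4: 38/17  (≤ bound)
a_3 = 4: 161/72  (≤ bound)
a_4 = 4: 682/305  (≤ bound)
a_5 = 4: 2889/1292  (≤ bound)
a_6 = 4: 12238/5473  (> 2341, stop)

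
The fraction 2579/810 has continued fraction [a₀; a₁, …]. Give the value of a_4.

2579 = 3·810 + 149, so a_0 = 3
810 = 5·149 + 65, so a_1 = 5
149 = 2·65 + 19, so a_2 = 2
65 = 3·19 + 8, so a_3 = 3
19 = 2·8 + 3, so a_4 = 2

2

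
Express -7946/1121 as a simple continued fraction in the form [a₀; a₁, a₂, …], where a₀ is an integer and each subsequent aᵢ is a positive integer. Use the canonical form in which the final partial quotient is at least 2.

[-8; 1, 10, 3, 10, 1, 2]

-7946 ÷ 1121 → quotient -8, remainder 1022
1121 ÷ 1022 → quotient 1, remainder 99
1022 ÷ 99 → quotient 10, remainder 32
99 ÷ 32 → quotient 3, remainder 3
32 ÷ 3 → quotient 10, remainder 2
3 ÷ 2 → quotient 1, remainder 1
2 ÷ 1 → quotient 2, remainder 0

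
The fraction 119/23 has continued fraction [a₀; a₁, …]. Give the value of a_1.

5

⌊119/23⌋ = 5, remainder 4
⌊23/4⌋ = 5, remainder 3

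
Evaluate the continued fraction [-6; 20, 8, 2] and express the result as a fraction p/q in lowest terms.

-2035/342

a_0 = -6: -6/1
a_1 = 20: -119/20
a_2 = 8: -958/161
a_3 = 2: -2035/342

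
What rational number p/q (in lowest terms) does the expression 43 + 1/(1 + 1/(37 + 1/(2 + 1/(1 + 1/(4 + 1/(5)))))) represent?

123127/2800

Start with 5.
4 + 1/(5/1) = 4 + 1/5 = 21/5
1 + 1/(21/5) = 1 + 5/21 = 26/21
2 + 1/(26/21) = 2 + 21/26 = 73/26
37 + 1/(73/26) = 37 + 26/73 = 2727/73
1 + 1/(2727/73) = 1 + 73/2727 = 2800/2727
43 + 1/(2800/2727) = 43 + 2727/2800 = 123127/2800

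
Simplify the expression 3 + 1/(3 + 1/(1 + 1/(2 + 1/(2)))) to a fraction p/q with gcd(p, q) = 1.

a_0 = 3: 3/1
a_1 = 3: 10/3
a_2 = 1: 13/4
a_3 = 2: 36/11
a_4 = 2: 85/26

85/26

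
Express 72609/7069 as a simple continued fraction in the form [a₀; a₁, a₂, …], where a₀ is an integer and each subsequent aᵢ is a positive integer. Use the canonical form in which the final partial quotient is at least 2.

Apply division with remainder until the remainder is 0:
72609 = 10·7069 + 1919, so a_0 = 10
7069 = 3·1919 + 1312, so a_1 = 3
1919 = 1·1312 + 607, so a_2 = 1
1312 = 2·607 + 98, so a_3 = 2
607 = 6·98 + 19, so a_4 = 6
98 = 5·19 + 3, so a_5 = 5
19 = 6·3 + 1, so a_6 = 6
3 = 3·1 + 0, so a_7 = 3

[10; 3, 1, 2, 6, 5, 6, 3]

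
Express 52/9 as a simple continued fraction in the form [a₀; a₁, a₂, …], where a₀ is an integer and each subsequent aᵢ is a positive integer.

[5; 1, 3, 2]

Apply division with remainder until the remainder is 0:
⌊52/9⌋ = 5, remainder 7
⌊9/7⌋ = 1, remainder 2
⌊7/2⌋ = 3, remainder 1
⌊2/1⌋ = 2, remainder 0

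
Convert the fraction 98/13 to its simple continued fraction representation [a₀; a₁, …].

[7; 1, 1, 6]

Apply division with remainder until the remainder is 0:
98 ÷ 13 → quotient 7, remainder 7
13 ÷ 7 → quotient 1, remainder 6
7 ÷ 6 → quotient 1, remainder 1
6 ÷ 1 → quotient 6, remainder 0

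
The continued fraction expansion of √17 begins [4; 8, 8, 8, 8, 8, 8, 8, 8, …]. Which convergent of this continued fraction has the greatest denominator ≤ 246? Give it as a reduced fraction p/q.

268/65

List convergents until the denominator exceeds the bound:
a_0 = 4: 4/1  (≤ bound)
a_1 = 8: 33/8  (≤ bound)
a_2 = 8: 268/65  (≤ bound)
a_3 = 8: 2177/528  (> 246, stop)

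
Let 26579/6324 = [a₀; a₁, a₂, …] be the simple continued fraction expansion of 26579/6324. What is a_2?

Repeatedly divide and take the remainder:
⌊26579/6324⌋ = 4, remainder 1283
⌊6324/1283⌋ = 4, remainder 1192
⌊1283/1192⌋ = 1, remainder 91

1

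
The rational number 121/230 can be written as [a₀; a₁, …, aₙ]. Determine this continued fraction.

121 ÷ 230 → quotient 0, remainder 121
230 ÷ 121 → quotient 1, remainder 109
121 ÷ 109 → quotient 1, remainder 12
109 ÷ 12 → quotient 9, remainder 1
12 ÷ 1 → quotient 12, remainder 0

[0; 1, 1, 9, 12]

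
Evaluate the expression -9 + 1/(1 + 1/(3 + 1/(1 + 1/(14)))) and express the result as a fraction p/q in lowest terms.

Start with 14.
1 + 1/(14/1) = 1 + 1/14 = 15/14
3 + 1/(15/14) = 3 + 14/15 = 59/15
1 + 1/(59/15) = 1 + 15/59 = 74/59
-9 + 1/(74/59) = -9 + 59/74 = -607/74

-607/74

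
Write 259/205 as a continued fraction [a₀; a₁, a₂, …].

[1; 3, 1, 3, 1, 10]

Run the Euclidean algorithm, recording each quotient:
⌊259/205⌋ = 1, remainder 54
⌊205/54⌋ = 3, remainder 43
⌊54/43⌋ = 1, remainder 11
⌊43/11⌋ = 3, remainder 10
⌊11/10⌋ = 1, remainder 1
⌊10/1⌋ = 10, remainder 0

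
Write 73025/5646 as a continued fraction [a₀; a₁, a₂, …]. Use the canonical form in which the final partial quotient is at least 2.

Repeatedly divide and take the remainder:
73025 = 12·5646 + 5273, so a_0 = 12
5646 = 1·5273 + 373, so a_1 = 1
5273 = 14·373 + 51, so a_2 = 14
373 = 7·51 + 16, so a_3 = 7
51 = 3·16 + 3, so a_4 = 3
16 = 5·3 + 1, so a_5 = 5
3 = 3·1 + 0, so a_6 = 3

[12; 1, 14, 7, 3, 5, 3]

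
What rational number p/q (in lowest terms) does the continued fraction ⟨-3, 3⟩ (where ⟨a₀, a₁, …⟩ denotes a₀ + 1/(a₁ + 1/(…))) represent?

Build up convergents one term at a time:
a_0 = -3: -3/1
a_1 = 3: -8/3

-8/3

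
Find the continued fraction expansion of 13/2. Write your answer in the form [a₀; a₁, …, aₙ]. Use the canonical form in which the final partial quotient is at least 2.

[6; 2]

13 = 6·2 + 1, so a_0 = 6
2 = 2·1 + 0, so a_1 = 2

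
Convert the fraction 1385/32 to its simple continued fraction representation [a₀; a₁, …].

[43; 3, 1, 1, 4]

1385 = 43·32 + 9, so a_0 = 43
32 = 3·9 + 5, so a_1 = 3
9 = 1·5 + 4, so a_2 = 1
5 = 1·4 + 1, so a_3 = 1
4 = 4·1 + 0, so a_4 = 4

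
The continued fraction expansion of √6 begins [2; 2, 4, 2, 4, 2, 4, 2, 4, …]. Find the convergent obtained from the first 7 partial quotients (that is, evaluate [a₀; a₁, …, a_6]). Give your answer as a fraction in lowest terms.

2158/881

Build up convergents one term at a time:
a_0 = 2: 2/1
a_1 = 2: 5/2
a_2 = 4: 22/9
a_3 = 2: 49/20
a_4 = 4: 218/89
a_5 = 2: 485/198
a_6 = 4: 2158/881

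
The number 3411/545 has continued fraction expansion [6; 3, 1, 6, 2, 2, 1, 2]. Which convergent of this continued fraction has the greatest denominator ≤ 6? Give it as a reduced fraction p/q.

a_0 = 6: 6/1  (≤ bound)
a_1 = 3: 19/3  (≤ bound)
a_2 = 1: 25/4  (≤ bound)
a_3 = 6: 169/27  (> 6, stop)

25/4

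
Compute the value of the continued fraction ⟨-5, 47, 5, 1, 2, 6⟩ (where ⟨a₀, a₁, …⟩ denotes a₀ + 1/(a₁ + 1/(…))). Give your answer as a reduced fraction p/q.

-25367/5095

Start with 6.
2 + 1/(6/1) = 2 + 1/6 = 13/6
1 + 1/(13/6) = 1 + 6/13 = 19/13
5 + 1/(19/13) = 5 + 13/19 = 108/19
47 + 1/(108/19) = 47 + 19/108 = 5095/108
-5 + 1/(5095/108) = -5 + 108/5095 = -25367/5095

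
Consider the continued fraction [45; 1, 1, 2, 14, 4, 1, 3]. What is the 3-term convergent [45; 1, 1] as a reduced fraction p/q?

91/2

Start with 1.
1 + 1/(1/1) = 1 + 1/1 = 2/1
45 + 1/(2/1) = 45 + 1/2 = 91/2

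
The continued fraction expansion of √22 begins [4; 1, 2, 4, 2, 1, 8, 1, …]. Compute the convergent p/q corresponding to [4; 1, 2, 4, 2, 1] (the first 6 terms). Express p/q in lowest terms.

197/42

Starting at the tail and folding back:
Start with 1.
2 + 1/(1/1) = 2 + 1/1 = 3/1
4 + 1/(3/1) = 4 + 1/3 = 13/3
2 + 1/(13/3) = 2 + 3/13 = 29/13
1 + 1/(29/13) = 1 + 13/29 = 42/29
4 + 1/(42/29) = 4 + 29/42 = 197/42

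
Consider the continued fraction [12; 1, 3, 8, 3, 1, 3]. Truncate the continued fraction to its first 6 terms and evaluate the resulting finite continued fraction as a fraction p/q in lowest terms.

Start with 1.
3 + 1/(1/1) = 3 + 1/1 = 4/1
8 + 1/(4/1) = 8 + 1/4 = 33/4
3 + 1/(33/4) = 3 + 4/33 = 103/33
1 + 1/(103/33) = 1 + 33/103 = 136/103
12 + 1/(136/103) = 12 + 103/136 = 1735/136

1735/136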